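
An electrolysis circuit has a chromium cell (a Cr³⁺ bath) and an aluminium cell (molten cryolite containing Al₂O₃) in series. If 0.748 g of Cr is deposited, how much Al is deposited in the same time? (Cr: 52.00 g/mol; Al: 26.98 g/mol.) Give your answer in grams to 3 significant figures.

n(Cr) = 0.748 / 52.00 = 0.01438 mol
Cr³⁺ + 3e⁻ → Cr, so n(e⁻) = 3 × 0.01438 = 0.04314 mol
In series, the same 0.04314 mol of electrons flows through the second cell.
Al³⁺ + 3e⁻ → Al, so n(Al) = 0.04314 / 3 = 0.01438 mol
m(Al) = 0.01438 × 26.98 = 0.388 g

0.388 g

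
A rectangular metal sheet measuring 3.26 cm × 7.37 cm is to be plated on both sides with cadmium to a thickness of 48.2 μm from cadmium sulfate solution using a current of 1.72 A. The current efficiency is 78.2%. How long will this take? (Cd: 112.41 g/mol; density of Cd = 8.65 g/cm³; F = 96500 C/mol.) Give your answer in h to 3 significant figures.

0.710 h

Plated area = 2 × 3.26 × 7.37 = 48.05 cm²
Volume = 48.05 × 48.2×10⁻⁴ cm = 0.2316 cm³
m(Cd) = 0.2316 × 8.65 = 2.003 g
n(Cd) = 2.003 / 112.41 = 0.01782 mol; n(e⁻) = 2 × 0.01782 = 0.03564 mol
Q = 0.03564 × 96500 / 0.782 = 4398 C
t = 4398 / 1.72 = 2557 s = 0.710 h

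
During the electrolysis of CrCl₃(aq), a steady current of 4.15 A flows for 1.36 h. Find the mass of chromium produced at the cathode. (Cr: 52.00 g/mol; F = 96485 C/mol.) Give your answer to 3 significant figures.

3.65 g

Charge passed = 4.15 × 4896 = 20320 C
Moles of electrons = 20320 / 96485 = 0.2106 mol
Cr³⁺ + 3e⁻ → Cr, so n(Cr) = 0.2106 / 3 = 0.07020 mol
m = 0.07020 × 52.00 = 3.65 g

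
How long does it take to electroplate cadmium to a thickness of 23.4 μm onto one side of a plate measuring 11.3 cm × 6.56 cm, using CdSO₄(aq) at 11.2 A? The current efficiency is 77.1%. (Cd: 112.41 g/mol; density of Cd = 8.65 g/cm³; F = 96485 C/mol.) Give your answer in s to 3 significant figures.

Plated area = 11.3 × 6.56 = 74.13 cm²
Volume = 74.13 × 23.4×10⁻⁴ cm = 0.1735 cm³
m(Cd) = 0.1735 × 8.65 = 1.501 g
n(Cd) = 1.501 / 112.41 = 0.01335 mol; n(e⁻) = 2 × 0.01335 = 0.02670 mol
Q = 0.02670 × 96485 / 0.771 = 3341 C
t = 3341 / 11.2 = 298.3 s

298 s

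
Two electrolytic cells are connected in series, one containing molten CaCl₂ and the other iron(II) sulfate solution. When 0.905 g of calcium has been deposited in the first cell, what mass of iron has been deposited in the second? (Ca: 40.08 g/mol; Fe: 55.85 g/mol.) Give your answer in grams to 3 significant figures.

n(Ca) = 0.905 / 40.08 = 0.02258 mol
Ca²⁺ + 2e⁻ → Ca, so n(e⁻) = 2 × 0.02258 = 0.04516 mol
The cells are in series, so the same charge (and hence the same n(e⁻) = 0.04516 mol) passes through both.
Fe²⁺ + 2e⁻ → Fe, so n(Fe) = 0.04516 / 2 = 0.02258 mol
m(Fe) = 0.02258 × 55.85 = 1.26 g

1.26 g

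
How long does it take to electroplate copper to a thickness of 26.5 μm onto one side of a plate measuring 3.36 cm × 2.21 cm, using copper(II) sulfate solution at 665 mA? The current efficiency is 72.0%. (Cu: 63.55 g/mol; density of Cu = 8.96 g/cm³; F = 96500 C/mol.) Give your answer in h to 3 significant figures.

0.311 h

Plated area = 3.36 × 2.21 = 7.426 cm²
Volume = 7.426 × 26.5×10⁻⁴ cm = 0.01968 cm³
m(Cu) = 0.01968 × 8.96 = 0.1763 g
n(Cu) = 0.1763 / 63.55 = 0.002774 mol; n(e⁻) = 2 × 0.002774 = 0.005548 mol
Q = 0.005548 × 96500 / 0.720 = 743.6 C
t = 743.6 / 0.665 = 1118 s = 0.311 h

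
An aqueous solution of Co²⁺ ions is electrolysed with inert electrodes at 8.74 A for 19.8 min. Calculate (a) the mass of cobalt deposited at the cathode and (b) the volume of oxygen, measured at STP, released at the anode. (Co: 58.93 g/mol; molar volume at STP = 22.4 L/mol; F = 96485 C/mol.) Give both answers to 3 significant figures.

Q = 8.74 × 1188 = 10380 C; n(e⁻) = 10380 / 96485 = 0.1076 mol
Cathode: Co²⁺ + 2e⁻ → Co → n(Co) = 0.1076/2 = 0.05380 mol → 3.17 g
Anode: 2H₂O → O₂ + 4H⁺ + 4e⁻ → n(O₂) = 0.1076/4 = 0.02690 mol → 0.603 L

3.17 g Co; 0.603 L O₂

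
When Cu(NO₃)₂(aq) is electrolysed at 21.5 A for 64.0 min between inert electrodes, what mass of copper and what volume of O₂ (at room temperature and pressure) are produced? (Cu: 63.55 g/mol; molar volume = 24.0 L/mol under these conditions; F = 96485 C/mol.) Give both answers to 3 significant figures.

27.2 g Cu; 5.13 L O₂

Q = 21.5 × 3840 = 82560 C; n(e⁻) = 82560 / 96485 = 0.8557 mol
Cathode: Cu²⁺ + 2e⁻ → Cu → n(Cu) = 0.8557/2 = 0.4279 mol → 27.2 g
Anode: 2H₂O → O₂ + 4H⁺ + 4e⁻ → n(O₂) = 0.8557/4 = 0.2139 mol → 5.13 L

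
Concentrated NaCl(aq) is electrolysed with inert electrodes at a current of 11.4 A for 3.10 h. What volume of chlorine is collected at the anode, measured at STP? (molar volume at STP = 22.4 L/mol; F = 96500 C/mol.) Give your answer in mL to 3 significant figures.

Q = It = 11.4 × 11160 = 1.272×10^5 C
n(e⁻) = 1.272×10^5 / 96500 = 1.318 mol
2Cl⁻ → Cl₂ + 2e⁻, so n(Cl₂) = 1.318 / 2 = 0.6590 mol
V = 0.6590 × 22.4 = 14.76 L
= 14800 mL

14800 mL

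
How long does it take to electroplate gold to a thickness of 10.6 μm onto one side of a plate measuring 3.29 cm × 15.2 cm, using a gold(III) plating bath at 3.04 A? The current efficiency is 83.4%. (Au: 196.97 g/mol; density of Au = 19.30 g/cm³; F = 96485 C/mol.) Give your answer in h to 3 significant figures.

Plated area = 3.29 × 15.2 = 50.01 cm²
Volume = 50.01 × 10.6×10⁻⁴ cm = 0.05301 cm³
m(Au) = 0.05301 × 19.30 = 1.023 g
n(Au) = 1.023 / 196.97 = 0.005194 mol; n(e⁻) = 3 × 0.005194 = 0.01558 mol
Q = 0.01558 × 96485 / 0.834 = 1802 C
t = 1802 / 3.04 = 592.8 s = 0.165 h

0.165 h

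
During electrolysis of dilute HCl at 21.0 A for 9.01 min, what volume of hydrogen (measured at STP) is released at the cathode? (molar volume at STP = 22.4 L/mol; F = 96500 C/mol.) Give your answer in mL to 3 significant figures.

Q = It = 21.0 × 540.6 = 11350 C
n(e⁻) = Q/F = 11350/96500 = 0.1176 mol
2H⁺ + 2e⁻ → H₂, so n(H₂) = 0.1176 / 2 = 0.05880 mol
V = 0.05880 × 22.4 = 1.317 L
= 1320 mL

1320 mL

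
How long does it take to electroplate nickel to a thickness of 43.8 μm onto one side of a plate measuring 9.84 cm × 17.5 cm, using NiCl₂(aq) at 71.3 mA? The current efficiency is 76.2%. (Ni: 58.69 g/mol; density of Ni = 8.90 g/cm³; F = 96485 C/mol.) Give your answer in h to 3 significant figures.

113 h

Plated area = 9.84 × 17.5 = 172.2 cm²
Volume = 172.2 × 43.8×10⁻⁴ cm = 0.7542 cm³
m(Ni) = 0.7542 × 8.90 = 6.712 g
n(Ni) = 6.712 / 58.69 = 0.1144 mol; n(e⁻) = 2 × 0.1144 = 0.2288 mol
Q = 0.2288 × 96485 / 0.762 = 28970 C
t = 28970 / 0.0713 = 4.063×10^5 s = 113 h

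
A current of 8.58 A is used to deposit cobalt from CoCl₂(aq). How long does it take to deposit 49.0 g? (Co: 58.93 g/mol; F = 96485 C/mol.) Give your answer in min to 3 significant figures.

312 min

n(Co) = 49.0 / 58.93 = 0.8315 mol
Co²⁺ + 2e⁻ → Co, so n(e⁻) = 2 × 0.8315 = 1.663 mol
Q = 1.663 × 96485 = 1.605×10^5 C
t = Q / I = 1.605×10^5 / 8.58 = 18710 s = 312 min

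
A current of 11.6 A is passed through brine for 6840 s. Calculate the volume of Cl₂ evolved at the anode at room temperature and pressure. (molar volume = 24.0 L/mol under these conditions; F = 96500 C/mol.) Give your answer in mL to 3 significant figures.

9870 mL

Q = It = 11.6 × 6840 = 79340 C
n(e⁻) = 79340 / 96500 = 0.8222 mol
2Cl⁻ → Cl₂ + 2e⁻, so n(Cl₂) = 0.8222 / 2 = 0.4111 mol
V = 0.4111 × 24.0 = 9.866 L
= 9870 mL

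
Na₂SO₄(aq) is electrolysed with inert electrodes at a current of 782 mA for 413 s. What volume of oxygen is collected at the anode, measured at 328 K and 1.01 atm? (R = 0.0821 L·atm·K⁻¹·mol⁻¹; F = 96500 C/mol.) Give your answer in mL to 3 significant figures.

22.3 mL

Q = It = 0.782 × 413 = 323.0 C
n(e⁻) = 323.0 / 96500 = 0.003347 mol
2H₂O → O₂ + 4H⁺ + 4e⁻, so n(O₂) = 0.003347 / 4 = 8.368×10^-4 mol
V = nRT/P = 8.368×10^-4 × 0.0821 × 328 / 1.01 = 0.02231 L
= 22.3 mL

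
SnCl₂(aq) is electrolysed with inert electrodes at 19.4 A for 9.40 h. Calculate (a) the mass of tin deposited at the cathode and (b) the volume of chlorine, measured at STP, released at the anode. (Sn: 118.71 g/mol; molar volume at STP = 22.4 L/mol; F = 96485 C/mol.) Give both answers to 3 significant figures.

404 g Sn; 76.2 L Cl₂

Q = 19.4 × 33840 = 6.565×10^5 C; n(e⁻) = 6.565×10^5 / 96485 = 6.804 mol
Cathode: Sn²⁺ + 2e⁻ → Sn → n(Sn) = 6.804/2 = 3.402 mol → 404 g
Anode: 2Cl⁻ → Cl₂ + 2e⁻ → n(Cl₂) = 6.804/2 = 3.402 mol → 76.2 L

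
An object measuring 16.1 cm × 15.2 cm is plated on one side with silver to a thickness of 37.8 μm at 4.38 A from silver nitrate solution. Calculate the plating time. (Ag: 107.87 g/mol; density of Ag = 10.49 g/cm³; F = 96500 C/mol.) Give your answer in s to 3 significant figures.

1980 s

Plated area = 16.1 × 15.2 = 244.7 cm²
Volume = 244.7 × 37.8×10⁻⁴ cm = 0.9250 cm³
m(Ag) = 0.9250 × 10.49 = 9.703 g
n(Ag) = 9.703 / 107.87 = 0.08995 mol; n(e⁻) = 0.08995 mol
Q = 0.08995 × 96500 = 8680 C
t = 8680 / 4.38 = 1982 s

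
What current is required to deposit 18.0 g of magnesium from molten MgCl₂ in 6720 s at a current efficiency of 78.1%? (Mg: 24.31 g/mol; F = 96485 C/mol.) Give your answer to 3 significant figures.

27.2 A

n(Mg) = 18.0 / 24.31 = 0.7404 mol
Mg²⁺ + 2e⁻ → Mg, so n(e⁻) = 2 × 0.7404 = 1.481 mol
Q = 1.481 × 96485 / 0.781 = 1.830×10^5 C
I = Q / t = 1.830×10^5 / 6720 s = 27.2 A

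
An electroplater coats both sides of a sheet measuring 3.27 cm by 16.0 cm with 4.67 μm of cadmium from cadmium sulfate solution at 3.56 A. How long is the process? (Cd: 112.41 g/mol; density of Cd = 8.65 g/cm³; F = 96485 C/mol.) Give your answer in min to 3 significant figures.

Plated area = 2 × 3.27 × 16.0 = 104.6 cm²
Volume = 104.6 × 4.67×10⁻⁴ cm = 0.04885 cm³
m(Cd) = 0.04885 × 8.65 = 0.4226 g
n(Cd) = 0.4226 / 112.41 = 0.003759 mol; n(e⁻) = 2 × 0.003759 = 0.007518 mol
Q = 0.007518 × 96485 = 725.4 C
t = 725.4 / 3.56 = 203.8 s = 3.40 min

3.40 min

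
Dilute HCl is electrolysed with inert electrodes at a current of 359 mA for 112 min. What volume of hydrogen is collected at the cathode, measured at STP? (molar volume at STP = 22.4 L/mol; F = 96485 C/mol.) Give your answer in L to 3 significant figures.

0.280 L

Charge passed = 0.359 × 6720 = 2412 C
n(e⁻) = 2412 / 96485 = 0.02500 mol
2H⁺ + 2e⁻ → H₂, so n(H₂) = 0.02500 / 2 = 0.01250 mol
V = 0.01250 × 22.4 = 0.2800 L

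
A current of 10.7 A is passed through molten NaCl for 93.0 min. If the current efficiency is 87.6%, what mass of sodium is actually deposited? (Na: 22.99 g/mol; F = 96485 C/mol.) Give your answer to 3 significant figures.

Q = 10.7 × 5580 = 59710 C
n(e⁻) = 59710 / 96485 = 0.6189 mol
Na⁺ + e⁻ → Na, so theoretical m(Na) = 0.6189 × 22.99 = 14.23 g
Actual mass = 87.6% × 14.23 = 12.5 g

12.5 g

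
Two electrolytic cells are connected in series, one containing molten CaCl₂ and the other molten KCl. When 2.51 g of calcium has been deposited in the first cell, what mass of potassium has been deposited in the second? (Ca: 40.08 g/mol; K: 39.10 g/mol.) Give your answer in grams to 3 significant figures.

n(Ca) = 2.51 / 40.08 = 0.06262 mol
Ca²⁺ + 2e⁻ → Ca, so n(e⁻) = 2 × 0.06262 = 0.1252 mol
Since the cells are in series, n(e⁻) in the K cell is also 0.1252 mol.
K⁺ + e⁻ → K, so n(K) = 0.1252 mol
m(K) = 0.1252 × 39.10 = 4.90 g

4.90 g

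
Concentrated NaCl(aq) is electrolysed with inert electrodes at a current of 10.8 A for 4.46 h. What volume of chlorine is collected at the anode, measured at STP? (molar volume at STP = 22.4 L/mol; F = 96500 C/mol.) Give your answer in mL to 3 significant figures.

20100 mL

Q = 10.8 A × 16056 s = 1.734×10^5 C
n(e⁻) = Q/F = 1.734×10^5/96500 = 1.797 mol
2Cl⁻ → Cl₂ + 2e⁻, so n(Cl₂) = 1.797 / 2 = 0.8985 mol
V = 0.8985 × 22.4 = 20.13 L
= 20100 mL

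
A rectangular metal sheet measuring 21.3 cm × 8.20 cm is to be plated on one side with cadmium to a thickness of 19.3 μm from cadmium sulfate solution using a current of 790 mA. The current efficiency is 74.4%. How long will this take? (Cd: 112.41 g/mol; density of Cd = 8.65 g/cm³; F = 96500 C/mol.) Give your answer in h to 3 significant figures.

2.37 h

Plated area = 21.3 × 8.20 = 174.7 cm²
Volume = 174.7 × 19.3×10⁻⁴ cm = 0.3372 cm³
m(Cd) = 0.3372 × 8.65 = 2.917 g
n(Cd) = 2.917 / 112.41 = 0.02595 mol; n(e⁻) = 2 × 0.02595 = 0.05190 mol
Q = 0.05190 × 96500 / 0.744 = 6732 C
t = 6732 / 0.790 = 8522 s = 2.37 h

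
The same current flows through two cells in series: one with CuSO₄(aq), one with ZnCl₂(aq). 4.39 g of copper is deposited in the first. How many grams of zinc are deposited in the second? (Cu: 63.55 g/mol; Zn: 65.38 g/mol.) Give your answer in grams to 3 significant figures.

4.52 g

n(Cu) = 4.39 / 63.55 = 0.06908 mol
Cu²⁺ + 2e⁻ → Cu, so n(e⁻) = 2 × 0.06908 = 0.1382 mol
Since the cells are in series, n(e⁻) in the Zn cell is also 0.1382 mol.
Zn²⁺ + 2e⁻ → Zn, so n(Zn) = 0.1382 / 2 = 0.06910 mol
m(Zn) = 0.06910 × 65.38 = 4.52 g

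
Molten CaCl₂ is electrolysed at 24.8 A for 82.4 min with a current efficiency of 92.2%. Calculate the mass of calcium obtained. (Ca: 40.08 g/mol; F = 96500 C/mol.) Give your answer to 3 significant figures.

Q = 24.8 × 4944 = 1.226×10^5 C
n(e⁻) = 1.226×10^5 / 96500 = 1.270 mol
Ca²⁺ + 2e⁻ → Ca, so theoretical m(Ca) = 0.6350 × 40.08 = 25.45 g
Actual mass = 92.2% × 25.45 = 23.5 g

23.5 g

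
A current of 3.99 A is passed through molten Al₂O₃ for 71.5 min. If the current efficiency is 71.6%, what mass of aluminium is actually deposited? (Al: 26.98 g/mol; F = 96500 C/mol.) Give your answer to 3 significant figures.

1.14 g

Q = 3.99 × 4290 = 17120 C
n(e⁻) = 17120 / 96500 = 0.1774 mol
Al³⁺ + 3e⁻ → Al, so theoretical m(Al) = 0.05913 × 26.98 = 1.595 g
Actual mass = 71.6% × 1.595 = 1.14 g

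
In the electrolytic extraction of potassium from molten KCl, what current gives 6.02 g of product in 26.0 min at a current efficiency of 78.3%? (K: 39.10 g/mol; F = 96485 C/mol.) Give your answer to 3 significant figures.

12.2 A

n(K) = 6.02 / 39.10 = 0.1540 mol
K⁺ + e⁻ → K, so n(e⁻) = 0.1540 mol
Q = 0.1540 × 96485 / 0.783 = 18980 C
I = Q / t = 18980 / 1560 s = 12.2 A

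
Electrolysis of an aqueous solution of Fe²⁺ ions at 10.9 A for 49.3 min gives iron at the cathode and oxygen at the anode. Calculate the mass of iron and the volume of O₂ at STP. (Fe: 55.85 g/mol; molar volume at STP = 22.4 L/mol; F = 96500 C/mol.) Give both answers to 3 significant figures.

9.33 g Fe; 1.87 L O₂

Q = 10.9 × 2958 = 32240 C; n(e⁻) = 32240 / 96500 = 0.3341 mol
Cathode: Fe²⁺ + 2e⁻ → Fe → n(Fe) = 0.3341/2 = 0.1671 mol → 9.33 g
Anode: 2H₂O → O₂ + 4H⁺ + 4e⁻ → n(O₂) = 0.3341/4 = 0.08353 mol → 1.87 L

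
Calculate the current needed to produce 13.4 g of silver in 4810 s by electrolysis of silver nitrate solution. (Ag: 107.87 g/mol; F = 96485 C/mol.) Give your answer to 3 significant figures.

2.49 A

n(Ag) = 13.4 / 107.87 = 0.1242 mol
Ag⁺ + e⁻ → Ag, so n(e⁻) = 0.1242 mol
Q = 0.1242 × 96485 = 11980 C
I = Q / t = 11980 / 4810 s = 2.49 A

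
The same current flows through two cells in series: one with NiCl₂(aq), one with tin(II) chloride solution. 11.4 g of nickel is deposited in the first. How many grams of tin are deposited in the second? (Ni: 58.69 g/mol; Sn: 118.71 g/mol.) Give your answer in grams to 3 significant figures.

n(Ni) = 11.4 / 58.69 = 0.1942 mol
Ni²⁺ + 2e⁻ → Ni, so n(e⁻) = 2 × 0.1942 = 0.3884 mol
The cells are in series, so the same charge (and hence the same n(e⁻) = 0.3884 mol) passes through both.
Sn²⁺ + 2e⁻ → Sn, so n(Sn) = 0.3884 / 2 = 0.1942 mol
m(Sn) = 0.1942 × 118.71 = 23.1 g

23.1 g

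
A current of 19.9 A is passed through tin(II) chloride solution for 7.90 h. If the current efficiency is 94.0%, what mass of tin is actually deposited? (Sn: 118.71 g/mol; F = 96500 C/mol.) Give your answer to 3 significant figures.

327 g

Q = 19.9 × 28440 = 5.660×10^5 C
n(e⁻) = 5.660×10^5 / 96500 = 5.865 mol
Sn²⁺ + 2e⁻ → Sn, so theoretical m(Sn) = 2.933 × 118.71 = 348.2 g
Actual mass = 94.0% × 348.2 = 327 g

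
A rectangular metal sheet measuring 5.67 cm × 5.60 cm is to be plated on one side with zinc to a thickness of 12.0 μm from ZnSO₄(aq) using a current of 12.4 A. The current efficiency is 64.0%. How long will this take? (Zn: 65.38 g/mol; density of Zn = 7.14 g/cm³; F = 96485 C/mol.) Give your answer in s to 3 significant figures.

101 s

Plated area = 5.67 × 5.60 = 31.75 cm²
Volume = 31.75 × 12.0×10⁻⁴ cm = 0.03810 cm³
m(Zn) = 0.03810 × 7.14 = 0.2720 g
n(Zn) = 0.2720 / 65.38 = 0.004160 mol; n(e⁻) = 2 × 0.004160 = 0.008320 mol
Q = 0.008320 × 96485 / 0.640 = 1254 C
t = 1254 / 12.4 = 101.1 s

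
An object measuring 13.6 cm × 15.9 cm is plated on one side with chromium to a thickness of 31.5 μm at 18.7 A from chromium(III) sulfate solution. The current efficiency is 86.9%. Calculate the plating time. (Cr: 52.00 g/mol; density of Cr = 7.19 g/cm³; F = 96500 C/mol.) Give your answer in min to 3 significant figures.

28.0 min

Plated area = 13.6 × 15.9 = 216.2 cm²
Volume = 216.2 × 31.5×10⁻⁴ cm = 0.6810 cm³
m(Cr) = 0.6810 × 7.19 = 4.896 g
n(Cr) = 4.896 / 52.00 = 0.09415 mol; n(e⁻) = 3 × 0.09415 = 0.2825 mol
Q = 0.2825 × 96500 / 0.869 = 31370 C
t = 31370 / 18.7 = 1678 s = 28.0 min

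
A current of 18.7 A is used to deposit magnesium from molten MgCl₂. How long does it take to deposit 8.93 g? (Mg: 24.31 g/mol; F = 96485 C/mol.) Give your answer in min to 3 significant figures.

n(Mg) = 8.93 / 24.31 = 0.3673 mol
Mg²⁺ + 2e⁻ → Mg, so n(e⁻) = 2 × 0.3673 = 0.7346 mol
Q = 0.7346 × 96485 = 70880 C
t = Q / I = 70880 / 18.7 = 3790 s = 63.2 min

63.2 min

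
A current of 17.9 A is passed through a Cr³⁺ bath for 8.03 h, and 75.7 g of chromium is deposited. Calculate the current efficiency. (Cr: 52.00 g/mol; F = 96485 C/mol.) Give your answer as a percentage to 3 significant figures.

81.4%

Q = 17.9 × 28908 = 5.175×10^5 C
n(e⁻) = 5.175×10^5 / 96485 = 5.364 mol
Cr³⁺ + 3e⁻ → Cr, so theoretical n(Cr) = 1.788 mol → 92.98 g
Efficiency = 75.7 / 92.98 = 0.8142 = 81.4%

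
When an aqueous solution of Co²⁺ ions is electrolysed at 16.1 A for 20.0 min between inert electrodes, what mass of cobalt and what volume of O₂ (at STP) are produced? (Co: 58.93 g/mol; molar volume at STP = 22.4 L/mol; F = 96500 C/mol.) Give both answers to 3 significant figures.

Q = 16.1 × 1200 = 19320 C; n(e⁻) = 19320 / 96500 = 0.2002 mol
Cathode: Co²⁺ + 2e⁻ → Co → n(Co) = 0.2002/2 = 0.1001 mol → 5.90 g
Anode: 2H₂O → O₂ + 4H⁺ + 4e⁻ → n(O₂) = 0.2002/4 = 0.05005 mol → 1.12 L

5.90 g Co; 1.12 L O₂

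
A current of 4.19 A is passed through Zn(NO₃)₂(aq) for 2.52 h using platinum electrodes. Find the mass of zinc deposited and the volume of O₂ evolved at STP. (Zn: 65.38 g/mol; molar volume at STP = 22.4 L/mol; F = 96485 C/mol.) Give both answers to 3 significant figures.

Q = 4.19 × 9072 = 38010 C; n(e⁻) = 38010 / 96485 = 0.3939 mol
Cathode: Zn²⁺ + 2e⁻ → Zn → n(Zn) = 0.3939/2 = 0.1970 mol → 12.9 g
Anode: 2H₂O → O₂ + 4H⁺ + 4e⁻ → n(O₂) = 0.3939/4 = 0.09848 mol → 2.21 L

12.9 g Zn; 2.21 L O₂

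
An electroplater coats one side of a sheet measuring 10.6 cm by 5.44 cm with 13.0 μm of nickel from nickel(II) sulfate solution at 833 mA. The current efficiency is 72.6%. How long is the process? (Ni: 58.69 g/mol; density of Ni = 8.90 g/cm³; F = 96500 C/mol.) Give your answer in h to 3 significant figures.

Plated area = 10.6 × 5.44 = 57.66 cm²
Volume = 57.66 × 13.0×10⁻⁴ cm = 0.07496 cm³
m(Ni) = 0.07496 × 8.90 = 0.6671 g
n(Ni) = 0.6671 / 58.69 = 0.01137 mol; n(e⁻) = 2 × 0.01137 = 0.02274 mol
Q = 0.02274 × 96500 / 0.726 = 3023 C
t = 3023 / 0.833 = 3629 s = 1.01 h

1.01 h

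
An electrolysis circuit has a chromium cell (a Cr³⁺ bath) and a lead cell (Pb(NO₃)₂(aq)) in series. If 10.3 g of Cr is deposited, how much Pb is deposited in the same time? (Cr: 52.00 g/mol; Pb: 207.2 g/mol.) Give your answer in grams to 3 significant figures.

n(Cr) = 10.3 / 52.00 = 0.1981 mol
Cr³⁺ + 3e⁻ → Cr, so n(e⁻) = 3 × 0.1981 = 0.5943 mol
In series, the same 0.5943 mol of electrons flows through the second cell.
Pb²⁺ + 2e⁻ → Pb, so n(Pb) = 0.5943 / 2 = 0.2972 mol
m(Pb) = 0.2972 × 207.2 = 61.6 g

61.6 g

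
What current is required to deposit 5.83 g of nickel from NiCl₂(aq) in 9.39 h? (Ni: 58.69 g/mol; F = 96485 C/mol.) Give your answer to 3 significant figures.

0.567 A

n(Ni) = 5.83 / 58.69 = 0.09934 mol
Ni²⁺ + 2e⁻ → Ni, so n(e⁻) = 2 × 0.09934 = 0.1987 mol
Q = 0.1987 × 96485 = 19170 C
I = Q / t = 19170 / 33804 s = 0.567 A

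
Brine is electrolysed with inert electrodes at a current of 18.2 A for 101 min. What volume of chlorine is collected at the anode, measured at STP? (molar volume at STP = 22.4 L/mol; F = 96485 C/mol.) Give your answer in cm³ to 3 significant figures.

12800 cm³

Charge passed = 18.2 × 6060 = 1.103×10^5 C
Moles of electrons = 1.103×10^5 / 96485 = 1.143 mol
2Cl⁻ → Cl₂ + 2e⁻, so n(Cl₂) = 1.143 / 2 = 0.5715 mol
V = 0.5715 × 22.4 = 12.80 L
= 12800 cm³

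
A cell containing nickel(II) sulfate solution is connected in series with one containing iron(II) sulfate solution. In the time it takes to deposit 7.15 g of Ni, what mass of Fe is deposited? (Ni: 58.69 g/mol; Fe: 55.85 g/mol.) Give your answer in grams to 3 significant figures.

6.80 g

n(Ni) = 7.15 / 58.69 = 0.1218 mol
Ni²⁺ + 2e⁻ → Ni, so n(e⁻) = 2 × 0.1218 = 0.2436 mol
The cells are in series, so the same charge (and hence the same n(e⁻) = 0.2436 mol) passes through both.
Fe²⁺ + 2e⁻ → Fe, so n(Fe) = 0.2436 / 2 = 0.1218 mol
m(Fe) = 0.1218 × 55.85 = 6.80 g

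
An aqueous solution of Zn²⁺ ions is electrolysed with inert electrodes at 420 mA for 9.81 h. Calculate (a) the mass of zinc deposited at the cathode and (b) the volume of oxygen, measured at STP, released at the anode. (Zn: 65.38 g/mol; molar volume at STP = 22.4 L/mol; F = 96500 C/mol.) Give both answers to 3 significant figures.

Q = 0.420 × 35316 = 14830 C; n(e⁻) = 14830 / 96500 = 0.1537 mol
Cathode: Zn²⁺ + 2e⁻ → Zn → n(Zn) = 0.1537/2 = 0.07685 mol → 5.02 g
Anode: 2H₂O → O₂ + 4H⁺ + 4e⁻ → n(O₂) = 0.1537/4 = 0.03843 mol → 0.861 L

5.02 g Zn; 0.861 L O₂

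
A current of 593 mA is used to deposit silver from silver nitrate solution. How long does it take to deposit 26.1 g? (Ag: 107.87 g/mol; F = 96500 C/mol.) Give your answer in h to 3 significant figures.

10.9 h

n(Ag) = 26.1 / 107.87 = 0.2420 mol
Ag⁺ + e⁻ → Ag, so n(e⁻) = 0.2420 mol
Q = 0.2420 × 96500 = 23350 C
t = Q / I = 23350 / 0.593 = 39380 s = 10.9 h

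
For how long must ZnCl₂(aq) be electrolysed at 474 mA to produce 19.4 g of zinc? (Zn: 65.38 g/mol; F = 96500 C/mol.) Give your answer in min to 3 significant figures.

2010 min

n(Zn) = 19.4 / 65.38 = 0.2967 mol
Zn²⁺ + 2e⁻ → Zn, so n(e⁻) = 2 × 0.2967 = 0.5934 mol
Q = 0.5934 × 96500 = 57260 C
t = Q / I = 57260 / 0.474 = 1.208×10^5 s = 2010 min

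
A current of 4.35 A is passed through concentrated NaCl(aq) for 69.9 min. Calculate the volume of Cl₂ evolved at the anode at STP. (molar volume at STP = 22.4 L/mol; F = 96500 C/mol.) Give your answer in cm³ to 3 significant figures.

Q = It = 4.35 × 4194 = 18240 C
Moles of electrons = 18240 / 96500 = 0.1890 mol
2Cl⁻ → Cl₂ + 2e⁻, so n(Cl₂) = 0.1890 / 2 = 0.09450 mol
V = 0.09450 × 22.4 = 2.117 L
= 2120 cm³

2120 cm³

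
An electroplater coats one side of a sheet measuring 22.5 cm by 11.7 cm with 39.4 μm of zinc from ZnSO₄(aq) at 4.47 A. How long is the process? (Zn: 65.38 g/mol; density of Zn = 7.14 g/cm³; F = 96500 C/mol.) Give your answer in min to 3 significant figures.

81.5 min

Plated area = 22.5 × 11.7 = 263.3 cm²
Volume = 263.3 × 39.4×10⁻⁴ cm = 1.037 cm³
m(Zn) = 1.037 × 7.14 = 7.404 g
n(Zn) = 7.404 / 65.38 = 0.1132 mol; n(e⁻) = 2 × 0.1132 = 0.2264 mol
Q = 0.2264 × 96500 = 21850 C
t = 21850 / 4.47 = 4888 s = 81.5 min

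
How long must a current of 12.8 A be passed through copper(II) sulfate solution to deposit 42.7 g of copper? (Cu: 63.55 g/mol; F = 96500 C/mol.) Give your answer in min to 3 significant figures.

n(Cu) = 42.7 / 63.55 = 0.6719 mol
Cu²⁺ + 2e⁻ → Cu, so n(e⁻) = 2 × 0.6719 = 1.344 mol
Q = 1.344 × 96500 = 1.297×10^5 C
t = Q / I = 1.297×10^5 / 12.8 = 10130 s = 169 min

169 min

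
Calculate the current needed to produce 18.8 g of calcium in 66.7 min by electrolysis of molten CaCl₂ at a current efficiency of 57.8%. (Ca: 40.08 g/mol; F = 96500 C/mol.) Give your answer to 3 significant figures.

n(Ca) = 18.8 / 40.08 = 0.4691 mol
Ca²⁺ + 2e⁻ → Ca, so n(e⁻) = 2 × 0.4691 = 0.9382 mol
Q = 0.9382 × 96500 / 0.578 = 1.566×10^5 C
I = Q / t = 1.566×10^5 / 4002 s = 39.1 A

39.1 A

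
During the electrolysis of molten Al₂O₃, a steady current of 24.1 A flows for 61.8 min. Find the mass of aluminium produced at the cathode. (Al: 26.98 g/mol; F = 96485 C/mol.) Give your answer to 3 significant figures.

Q = It = 24.1 × 3708 = 89360 C
Moles of electrons = 89360 / 96485 = 0.9262 mol
Al³⁺ + 3e⁻ → Al, so n(Al) = 0.9262 / 3 = 0.3087 mol
m = 0.3087 × 26.98 = 8.33 g

8.33 g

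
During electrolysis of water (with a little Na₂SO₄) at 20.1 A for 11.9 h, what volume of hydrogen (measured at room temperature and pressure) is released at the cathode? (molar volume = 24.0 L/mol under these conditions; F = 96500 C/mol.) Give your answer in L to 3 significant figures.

Q = 20.1 A × 42840 s = 8.611×10^5 C
n(e⁻) = 8.611×10^5 / 96500 = 8.923 mol
2H⁺ + 2e⁻ → H₂, so n(H₂) = 8.923 / 2 = 4.462 mol
V = 4.462 × 24.0 = 107.1 L

107 L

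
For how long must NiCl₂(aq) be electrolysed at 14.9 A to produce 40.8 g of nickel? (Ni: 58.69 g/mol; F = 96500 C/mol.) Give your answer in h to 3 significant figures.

n(Ni) = 40.8 / 58.69 = 0.6952 mol
Ni²⁺ + 2e⁻ → Ni, so n(e⁻) = 2 × 0.6952 = 1.390 mol
Q = 1.390 × 96500 = 1.341×10^5 C
t = Q / I = 1.341×10^5 / 14.9 = 9000 s = 2.50 h

2.50 h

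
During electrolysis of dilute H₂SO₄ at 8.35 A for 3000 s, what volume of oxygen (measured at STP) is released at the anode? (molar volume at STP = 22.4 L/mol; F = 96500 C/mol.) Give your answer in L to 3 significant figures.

1.45 L

Charge passed = 8.35 × 3000 = 25050 C
Moles of electrons = 25050 / 96500 = 0.2596 mol
2H₂O → O₂ + 4H⁺ + 4e⁻, so n(O₂) = 0.2596 / 4 = 0.06490 mol
V = 0.06490 × 22.4 = 1.454 L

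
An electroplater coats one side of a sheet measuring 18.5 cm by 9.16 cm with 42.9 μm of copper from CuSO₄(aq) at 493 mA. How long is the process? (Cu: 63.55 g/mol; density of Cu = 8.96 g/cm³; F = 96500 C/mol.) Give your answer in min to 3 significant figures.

669 min

Plated area = 18.5 × 9.16 = 169.5 cm²
Volume = 169.5 × 42.9×10⁻⁴ cm = 0.7272 cm³
m(Cu) = 0.7272 × 8.96 = 6.516 g
n(Cu) = 6.516 / 63.55 = 0.1025 mol; n(e⁻) = 2 × 0.1025 = 0.2050 mol
Q = 0.2050 × 96500 = 19780 C
t = 19780 / 0.493 = 40120 s = 669 min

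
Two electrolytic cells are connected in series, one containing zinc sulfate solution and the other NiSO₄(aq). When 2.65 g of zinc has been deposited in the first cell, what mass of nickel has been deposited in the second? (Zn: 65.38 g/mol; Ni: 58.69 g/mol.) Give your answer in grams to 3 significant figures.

2.38 g

n(Zn) = 2.65 / 65.38 = 0.04053 mol
Zn²⁺ + 2e⁻ → Zn, so n(e⁻) = 2 × 0.04053 = 0.08106 mol
The cells are in series, so the same charge (and hence the same n(e⁻) = 0.08106 mol) passes through both.
Ni²⁺ + 2e⁻ → Ni, so n(Ni) = 0.08106 / 2 = 0.04053 mol
m(Ni) = 0.04053 × 58.69 = 2.38 g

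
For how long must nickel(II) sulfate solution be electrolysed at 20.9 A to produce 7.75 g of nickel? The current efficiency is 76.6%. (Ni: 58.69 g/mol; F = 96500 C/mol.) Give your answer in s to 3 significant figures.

1590 s

n(Ni) = 7.75 / 58.69 = 0.1320 mol
Ni²⁺ + 2e⁻ → Ni, so n(e⁻) = 2 × 0.1320 = 0.2640 mol
Q = 0.2640 × 96500 / 0.766 = 33260 C
t = Q / I = 33260 / 20.9 = 1591 s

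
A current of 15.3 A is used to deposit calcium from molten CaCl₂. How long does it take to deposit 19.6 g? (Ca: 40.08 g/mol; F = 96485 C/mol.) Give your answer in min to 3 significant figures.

n(Ca) = 19.6 / 40.08 = 0.4890 mol
Ca²⁺ + 2e⁻ → Ca, so n(e⁻) = 2 × 0.4890 = 0.9780 mol
Q = 0.9780 × 96485 = 94360 C
t = Q / I = 94360 / 15.3 = 6167 s = 103 min

103 min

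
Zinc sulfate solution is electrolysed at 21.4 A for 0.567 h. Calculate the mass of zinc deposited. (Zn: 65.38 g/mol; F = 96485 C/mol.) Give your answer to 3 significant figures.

Q = 21.4 A × 2041.2 s = 43680 C
Moles of electrons = 43680 / 96485 = 0.4527 mol
Zn²⁺ + 2e⁻ → Zn, so n(Zn) = 0.4527 / 2 = 0.2264 mol
m = 0.2264 × 65.38 = 14.8 g

14.8 g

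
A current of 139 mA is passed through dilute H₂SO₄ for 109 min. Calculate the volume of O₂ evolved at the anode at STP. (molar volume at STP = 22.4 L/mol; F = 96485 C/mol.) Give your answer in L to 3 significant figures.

0.0528 L

Q = 0.139 A × 6540 s = 909.1 C
Moles of electrons = 909.1 / 96485 = 0.009422 mol
2H₂O → O₂ + 4H⁺ + 4e⁻, so n(O₂) = 0.009422 / 4 = 0.002356 mol
V = 0.002356 × 22.4 = 0.05277 L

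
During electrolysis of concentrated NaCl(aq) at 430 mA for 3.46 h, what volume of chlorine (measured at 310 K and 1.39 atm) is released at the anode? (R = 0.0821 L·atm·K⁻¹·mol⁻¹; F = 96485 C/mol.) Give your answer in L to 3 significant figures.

Charge passed = 0.430 × 12456 = 5356 C
n(e⁻) = Q/F = 5356/96485 = 0.05551 mol
2Cl⁻ → Cl₂ + 2e⁻, so n(Cl₂) = 0.05551 / 2 = 0.02776 mol
V = nRT/P = 0.02776 × 0.0821 × 310 / 1.39 = 0.5083 L

0.508 L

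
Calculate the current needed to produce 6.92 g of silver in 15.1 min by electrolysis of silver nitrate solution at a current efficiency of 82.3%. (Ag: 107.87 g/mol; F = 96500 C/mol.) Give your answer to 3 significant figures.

8.30 A

n(Ag) = 6.92 / 107.87 = 0.06415 mol
Ag⁺ + e⁻ → Ag, so n(e⁻) = 0.06415 mol
Q = 0.06415 × 96500 / 0.823 = 7522 C
I = Q / t = 7522 / 906 s = 8.30 A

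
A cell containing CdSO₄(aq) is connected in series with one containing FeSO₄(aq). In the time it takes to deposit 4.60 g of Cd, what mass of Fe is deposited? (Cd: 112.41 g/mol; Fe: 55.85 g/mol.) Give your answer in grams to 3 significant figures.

2.29 g

n(Cd) = 4.60 / 112.41 = 0.04092 mol
Cd²⁺ + 2e⁻ → Cd, so n(e⁻) = 2 × 0.04092 = 0.08184 mol
The cells are in series, so the same charge (and hence the same n(e⁻) = 0.08184 mol) passes through both.
Fe²⁺ + 2e⁻ → Fe, so n(Fe) = 0.08184 / 2 = 0.04092 mol
m(Fe) = 0.04092 × 55.85 = 2.29 g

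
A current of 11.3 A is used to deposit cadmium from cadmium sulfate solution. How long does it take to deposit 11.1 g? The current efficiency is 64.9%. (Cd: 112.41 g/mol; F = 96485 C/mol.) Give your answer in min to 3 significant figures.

43.3 min

n(Cd) = 11.1 / 112.41 = 0.09875 mol
Cd²⁺ + 2e⁻ → Cd, so n(e⁻) = 2 × 0.09875 = 0.1975 mol
Q = 0.1975 × 96485 / 0.649 = 29360 C
t = Q / I = 29360 / 11.3 = 2598 s = 43.3 min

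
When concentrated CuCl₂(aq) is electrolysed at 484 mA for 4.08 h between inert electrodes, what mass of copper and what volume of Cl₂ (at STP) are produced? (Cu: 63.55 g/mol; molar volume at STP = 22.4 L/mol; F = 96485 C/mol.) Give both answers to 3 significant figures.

Q = 0.484 × 14688 = 7109 C; n(e⁻) = 7109 / 96485 = 0.07368 mol
Cathode: Cu²⁺ + 2e⁻ → Cu → n(Cu) = 0.07368/2 = 0.03684 mol → 2.34 g
Anode: 2Cl⁻ → Cl₂ + 2e⁻ → n(Cl₂) = 0.07368/2 = 0.03684 mol → 0.825 L

2.34 g Cu; 0.825 L Cl₂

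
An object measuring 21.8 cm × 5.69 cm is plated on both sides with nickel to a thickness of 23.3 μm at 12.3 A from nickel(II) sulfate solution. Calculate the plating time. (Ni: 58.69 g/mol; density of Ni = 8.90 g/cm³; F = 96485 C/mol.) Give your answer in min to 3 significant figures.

22.9 min

Plated area = 2 × 21.8 × 5.69 = 248.1 cm²
Volume = 248.1 × 23.3×10⁻⁴ cm = 0.5781 cm³
m(Ni) = 0.5781 × 8.90 = 5.145 g
n(Ni) = 5.145 / 58.69 = 0.08766 mol; n(e⁻) = 2 × 0.08766 = 0.1753 mol
Q = 0.1753 × 96485 = 16910 C
t = 16910 / 12.3 = 1375 s = 22.9 min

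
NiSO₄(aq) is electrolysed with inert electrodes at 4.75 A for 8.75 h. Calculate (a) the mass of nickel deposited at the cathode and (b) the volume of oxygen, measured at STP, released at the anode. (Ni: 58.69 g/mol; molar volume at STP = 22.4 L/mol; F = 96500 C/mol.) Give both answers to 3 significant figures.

45.5 g Ni; 8.68 L O₂

Q = 4.75 × 31500 = 1.496×10^5 C; n(e⁻) = 1.496×10^5 / 96500 = 1.550 mol
Cathode: Ni²⁺ + 2e⁻ → Ni → n(Ni) = 1.550/2 = 0.7750 mol → 45.5 g
Anode: 2H₂O → O₂ + 4H⁺ + 4e⁻ → n(O₂) = 1.550/4 = 0.3875 mol → 8.68 L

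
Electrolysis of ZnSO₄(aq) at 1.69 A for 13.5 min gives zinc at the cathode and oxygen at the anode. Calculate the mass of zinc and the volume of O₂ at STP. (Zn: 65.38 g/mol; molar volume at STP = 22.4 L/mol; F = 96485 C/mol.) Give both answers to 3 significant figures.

Q = 1.69 × 810 = 1369 C; n(e⁻) = 1369 / 96485 = 0.01419 mol
Cathode: Zn²⁺ + 2e⁻ → Zn → n(Zn) = 0.01419/2 = 0.007095 mol → 0.464 g
Anode: 2H₂O → O₂ + 4H⁺ + 4e⁻ → n(O₂) = 0.01419/4 = 0.003548 mol → 0.0795 L

0.464 g Zn; 0.0795 L O₂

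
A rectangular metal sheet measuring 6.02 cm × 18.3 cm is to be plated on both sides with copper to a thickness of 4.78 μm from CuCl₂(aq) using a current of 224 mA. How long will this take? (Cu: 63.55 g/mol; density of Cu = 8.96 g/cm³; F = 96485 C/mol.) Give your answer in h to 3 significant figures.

3.55 h

Plated area = 2 × 6.02 × 18.3 = 220.3 cm²
Volume = 220.3 × 4.78×10⁻⁴ cm = 0.1053 cm³
m(Cu) = 0.1053 × 8.96 = 0.9435 g
n(Cu) = 0.9435 / 63.55 = 0.01485 mol; n(e⁻) = 2 × 0.01485 = 0.02970 mol
Q = 0.02970 × 96485 = 2866 C
t = 2866 / 0.224 = 12790 s = 3.55 h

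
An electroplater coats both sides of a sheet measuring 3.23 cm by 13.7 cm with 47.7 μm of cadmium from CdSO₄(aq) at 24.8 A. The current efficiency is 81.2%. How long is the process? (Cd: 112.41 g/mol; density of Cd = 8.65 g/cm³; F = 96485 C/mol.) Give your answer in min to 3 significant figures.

5.19 min

Plated area = 2 × 3.23 × 13.7 = 88.50 cm²
Volume = 88.50 × 47.7×10⁻⁴ cm = 0.4221 cm³
m(Cd) = 0.4221 × 8.65 = 3.651 g
n(Cd) = 3.651 / 112.41 = 0.03248 mol; n(e⁻) = 2 × 0.03248 = 0.06496 mol
Q = 0.06496 × 96485 / 0.812 = 7719 C
t = 7719 / 24.8 = 311.3 s = 5.19 min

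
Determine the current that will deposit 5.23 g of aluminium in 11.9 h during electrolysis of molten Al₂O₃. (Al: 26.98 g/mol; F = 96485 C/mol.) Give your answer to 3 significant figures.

n(Al) = 5.23 / 26.98 = 0.1938 mol
Al³⁺ + 3e⁻ → Al, so n(e⁻) = 3 × 0.1938 = 0.5814 mol
Q = 0.5814 × 96485 = 56100 C
I = Q / t = 56100 / 42840 s = 1.31 A

1.31 A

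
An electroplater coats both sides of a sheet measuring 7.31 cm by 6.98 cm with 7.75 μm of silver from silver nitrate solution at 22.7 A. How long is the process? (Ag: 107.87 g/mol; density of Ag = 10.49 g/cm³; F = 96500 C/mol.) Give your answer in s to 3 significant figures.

32.7 s

Plated area = 2 × 7.31 × 6.98 = 102.0 cm²
Volume = 102.0 × 7.75×10⁻⁴ cm = 0.07905 cm³
m(Ag) = 0.07905 × 10.49 = 0.8292 g
n(Ag) = 0.8292 / 107.87 = 0.007687 mol; n(e⁻) = 0.007687 mol
Q = 0.007687 × 96500 = 741.8 C
t = 741.8 / 22.7 = 32.68 s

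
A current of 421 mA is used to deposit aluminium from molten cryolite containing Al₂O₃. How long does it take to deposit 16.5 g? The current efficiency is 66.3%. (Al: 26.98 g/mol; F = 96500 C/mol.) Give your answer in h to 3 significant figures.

176 h

n(Al) = 16.5 / 26.98 = 0.6116 mol
Al³⁺ + 3e⁻ → Al, so n(e⁻) = 3 × 0.6116 = 1.835 mol
Q = 1.835 × 96500 / 0.663 = 2.671×10^5 C
t = Q / I = 2.671×10^5 / 0.421 = 6.344×10^5 s = 176 h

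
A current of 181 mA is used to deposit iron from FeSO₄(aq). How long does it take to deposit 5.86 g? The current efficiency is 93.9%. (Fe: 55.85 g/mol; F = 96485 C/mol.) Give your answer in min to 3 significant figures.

1990 min

n(Fe) = 5.86 / 55.85 = 0.1049 mol
Fe²⁺ + 2e⁻ → Fe, so n(e⁻) = 2 × 0.1049 = 0.2098 mol
Q = 0.2098 × 96485 / 0.939 = 21560 C
t = Q / I = 21560 / 0.181 = 1.191×10^5 s = 1990 min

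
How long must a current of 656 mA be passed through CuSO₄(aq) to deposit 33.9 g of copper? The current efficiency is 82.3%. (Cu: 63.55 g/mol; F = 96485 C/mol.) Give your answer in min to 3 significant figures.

n(Cu) = 33.9 / 63.55 = 0.5334 mol
Cu²⁺ + 2e⁻ → Cu, so n(e⁻) = 2 × 0.5334 = 1.067 mol
Q = 1.067 × 96485 / 0.823 = 1.251×10^5 C
t = Q / I = 1.251×10^5 / 0.656 = 1.907×10^5 s = 3180 min

3180 min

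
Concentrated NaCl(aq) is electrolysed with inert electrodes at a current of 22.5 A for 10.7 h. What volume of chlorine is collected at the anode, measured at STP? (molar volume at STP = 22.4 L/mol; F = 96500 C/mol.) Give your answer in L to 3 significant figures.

Q = 22.5 A × 38520 s = 8.667×10^5 C
n(e⁻) = 8.667×10^5 / 96500 = 8.981 mol
2Cl⁻ → Cl₂ + 2e⁻, so n(Cl₂) = 8.981 / 2 = 4.491 mol
V = 4.491 × 22.4 = 100.6 L

101 L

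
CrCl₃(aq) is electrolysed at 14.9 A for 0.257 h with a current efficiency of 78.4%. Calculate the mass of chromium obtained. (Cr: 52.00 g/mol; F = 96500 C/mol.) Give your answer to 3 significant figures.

Q = 14.9 × 925.2 = 13790 C
n(e⁻) = 13790 / 96500 = 0.1429 mol
Cr³⁺ + 3e⁻ → Cr, so theoretical m(Cr) = 0.04763 × 52.00 = 2.477 g
Actual mass = 78.4% × 2.477 = 1.94 g

1.94 g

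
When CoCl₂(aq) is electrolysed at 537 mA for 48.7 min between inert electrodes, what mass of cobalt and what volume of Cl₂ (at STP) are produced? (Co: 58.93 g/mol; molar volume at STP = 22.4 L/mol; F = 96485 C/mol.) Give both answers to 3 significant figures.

0.479 g Co; 0.182 L Cl₂

Q = 0.537 × 2922 = 1569 C; n(e⁻) = 1569 / 96485 = 0.01626 mol
Cathode: Co²⁺ + 2e⁻ → Co → n(Co) = 0.01626/2 = 0.008130 mol → 0.479 g
Anode: 2Cl⁻ → Cl₂ + 2e⁻ → n(Cl₂) = 0.01626/2 = 0.008130 mol → 0.182 L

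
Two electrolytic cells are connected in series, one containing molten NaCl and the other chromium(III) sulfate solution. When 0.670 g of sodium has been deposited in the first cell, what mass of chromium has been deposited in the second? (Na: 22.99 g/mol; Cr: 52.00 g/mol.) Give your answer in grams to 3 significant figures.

n(Na) = 0.670 / 22.99 = 0.02914 mol
Na⁺ + e⁻ → Na, so n(e⁻) = 0.02914 mol
In series, the same 0.02914 mol of electrons flows through the second cell.
Cr³⁺ + 3e⁻ → Cr, so n(Cr) = 0.02914 / 3 = 0.009713 mol
m(Cr) = 0.009713 × 52.00 = 0.505 g

0.505 g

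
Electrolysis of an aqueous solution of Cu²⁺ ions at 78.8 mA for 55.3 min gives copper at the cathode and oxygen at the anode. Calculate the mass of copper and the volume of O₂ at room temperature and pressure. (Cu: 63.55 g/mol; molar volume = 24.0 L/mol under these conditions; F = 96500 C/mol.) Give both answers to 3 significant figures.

0.0861 g Cu; 0.0163 L O₂

Q = 0.0788 × 3318 = 261.5 C; n(e⁻) = 261.5 / 96500 = 0.002710 mol
Cathode: Cu²⁺ + 2e⁻ → Cu → n(Cu) = 0.002710/2 = 0.001355 mol → 0.0861 g
Anode: 2H₂O → O₂ + 4H⁺ + 4e⁻ → n(O₂) = 0.002710/4 = 6.775×10^-4 mol → 0.0163 L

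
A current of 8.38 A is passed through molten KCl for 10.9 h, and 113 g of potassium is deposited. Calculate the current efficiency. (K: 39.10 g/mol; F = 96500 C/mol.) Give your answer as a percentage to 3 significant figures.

84.8%

Q = 8.38 × 39240 = 3.288×10^5 C
n(e⁻) = 3.288×10^5 / 96500 = 3.407 mol
K⁺ + e⁻ → K, so theoretical n(K) = 3.407 mol → 133.2 g
Efficiency = 113 / 133.2 = 0.8483 = 84.8%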